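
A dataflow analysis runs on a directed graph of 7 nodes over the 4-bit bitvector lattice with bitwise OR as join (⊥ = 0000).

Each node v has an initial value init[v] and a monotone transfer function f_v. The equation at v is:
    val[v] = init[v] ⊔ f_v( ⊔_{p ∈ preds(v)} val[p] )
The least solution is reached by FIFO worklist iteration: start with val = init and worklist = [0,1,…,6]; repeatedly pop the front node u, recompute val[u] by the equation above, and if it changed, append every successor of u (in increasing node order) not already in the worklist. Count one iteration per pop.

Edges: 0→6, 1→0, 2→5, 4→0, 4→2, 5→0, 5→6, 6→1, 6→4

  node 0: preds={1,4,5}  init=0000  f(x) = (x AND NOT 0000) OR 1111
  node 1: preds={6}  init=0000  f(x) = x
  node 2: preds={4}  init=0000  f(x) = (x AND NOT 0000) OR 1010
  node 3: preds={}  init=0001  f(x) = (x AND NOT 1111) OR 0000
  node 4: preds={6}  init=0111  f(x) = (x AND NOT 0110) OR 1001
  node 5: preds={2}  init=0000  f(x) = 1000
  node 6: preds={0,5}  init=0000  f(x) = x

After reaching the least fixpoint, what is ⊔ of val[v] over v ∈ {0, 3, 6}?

Iteration log — 12 steps:
  step 1. node 0  ⊔preds=0111  new=1111  old=0000  +wl: 
  step 2. node 1  ⊔preds=0000  new=0000  stable
  step 3. node 2  ⊔preds=0111  new=1111  old=0000  +wl: 
  step 4. node 3  ⊔preds=0000  new=0001  stable
  step 5. node 4  ⊔preds=0000  new=1111  old=0111  +wl: 0,2
  step 6. node 5  ⊔preds=1111  new=1000  old=0000  +wl: 
  step 7. node 6  ⊔preds=1111  new=1111  old=0000  +wl: 1,4
  step 8. node 0  ⊔preds=1111  new=1111  stable
  step 9. node 2  ⊔preds=1111  new=1111  stable
  step 10. node 1  ⊔preds=1111  new=1111  old=0000  +wl: 0
  step 11. node 4  ⊔preds=1111  new=1111  stable
  step 12. node 0  ⊔preds=1111  new=1111  stable

Least fixpoint reached:
  node 0: 1111
  node 1: 1111
  node 2: 1111
  node 3: 0001
  node 4: 1111
  node 5: 1000
  node 6: 1111

1111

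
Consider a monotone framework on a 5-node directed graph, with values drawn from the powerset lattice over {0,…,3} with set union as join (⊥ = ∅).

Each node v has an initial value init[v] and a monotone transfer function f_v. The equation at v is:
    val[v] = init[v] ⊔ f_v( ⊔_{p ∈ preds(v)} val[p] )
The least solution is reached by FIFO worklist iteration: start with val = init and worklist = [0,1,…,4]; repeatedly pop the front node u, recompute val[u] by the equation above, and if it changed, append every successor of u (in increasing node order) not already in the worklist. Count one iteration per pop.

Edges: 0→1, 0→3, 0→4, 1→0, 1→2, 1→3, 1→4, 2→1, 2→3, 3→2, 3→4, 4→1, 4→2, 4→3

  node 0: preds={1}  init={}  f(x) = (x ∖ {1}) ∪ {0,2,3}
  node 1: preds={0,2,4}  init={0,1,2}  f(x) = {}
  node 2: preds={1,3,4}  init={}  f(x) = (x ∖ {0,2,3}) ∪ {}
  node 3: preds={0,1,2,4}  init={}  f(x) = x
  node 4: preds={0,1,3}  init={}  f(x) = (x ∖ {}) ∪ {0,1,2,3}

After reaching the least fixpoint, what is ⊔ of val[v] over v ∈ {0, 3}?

Trace (8 dequeues):
  [1] u=0 | in {0,1,2} | out {0,2,3} | prev {} | push {}
  [2] u=1 | in {0,2,3} | out {0,1,2} | ==
  [3] u=2 | in {0,1,2} | out {1} | prev {} | push {1}
  [4] u=3 | in {0,1,2,3} | out {0,1,2,3} | prev {} | push {2}
  [5] u=4 | in {0,1,2,3} | out {0,1,2,3} | prev {} | push {3}
  [6] u=1 | in {0,1,2,3} | out {0,1,2} | ==
  [7] u=2 | in {0,1,2,3} | out {1} | ==
  [8] u=3 | in {0,1,2,3} | out {0,1,2,3} | ==

Converged values:
  [0] {0,2,3}
  [1] {0,1,2}
  [2] {1}
  [3] {0,1,2,3}
  [4] {0,1,2,3}

{0,1,2,3}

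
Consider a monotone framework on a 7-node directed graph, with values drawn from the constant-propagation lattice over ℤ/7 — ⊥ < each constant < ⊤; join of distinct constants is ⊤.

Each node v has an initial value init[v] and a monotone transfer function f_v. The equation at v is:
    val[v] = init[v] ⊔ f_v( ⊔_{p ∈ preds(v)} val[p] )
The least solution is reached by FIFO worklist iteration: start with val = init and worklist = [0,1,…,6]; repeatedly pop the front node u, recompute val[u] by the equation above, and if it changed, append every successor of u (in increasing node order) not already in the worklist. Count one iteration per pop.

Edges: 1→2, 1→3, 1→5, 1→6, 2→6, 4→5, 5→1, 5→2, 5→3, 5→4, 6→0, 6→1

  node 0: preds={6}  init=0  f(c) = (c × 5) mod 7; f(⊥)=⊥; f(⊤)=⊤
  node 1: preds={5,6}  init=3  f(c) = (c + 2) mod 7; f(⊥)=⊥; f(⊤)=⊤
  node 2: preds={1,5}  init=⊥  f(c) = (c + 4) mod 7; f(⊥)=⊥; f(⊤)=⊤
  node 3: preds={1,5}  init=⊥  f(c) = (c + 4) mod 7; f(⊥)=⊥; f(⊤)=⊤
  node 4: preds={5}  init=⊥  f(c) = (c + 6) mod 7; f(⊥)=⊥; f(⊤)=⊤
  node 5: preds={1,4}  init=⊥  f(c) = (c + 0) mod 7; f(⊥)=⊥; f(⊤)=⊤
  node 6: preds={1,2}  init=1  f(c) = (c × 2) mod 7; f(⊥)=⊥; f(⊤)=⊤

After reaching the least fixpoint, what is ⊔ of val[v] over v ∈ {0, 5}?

Worklist (19 pops):
  #1 pop 0: in=1 → ⊤ (was 0); enqueue []
  #2 pop 1: in=1 → 3 (no change)
  #3 pop 2: in=3 → 0 (was ⊥); enqueue []
  #4 pop 3: in=3 → 0 (was ⊥); enqueue []
  #5 pop 4: in=⊥ → ⊥ (no change)
  #6 pop 5: in=3 → 3 (was ⊥); enqueue [1,2,3,4]
  #7 pop 6: in=⊤ → ⊤ (was 1); enqueue [0]
  #8 pop 1: in=⊤ → ⊤ (was 3); enqueue [5,6]
  #9 pop 2: in=⊤ → ⊤ (was 0); enqueue []
  #10 pop 3: in=⊤ → ⊤ (was 0); enqueue []
  #11 pop 4: in=3 → 2 (was ⊥); enqueue []
  #12 pop 0: in=⊤ → ⊤ (no change)
  #13 pop 5: in=⊤ → ⊤ (was 3); enqueue [1,2,3,4]
  #14 pop 6: in=⊤ → ⊤ (no change)
  #15 pop 1: in=⊤ → ⊤ (no change)
  #16 pop 2: in=⊤ → ⊤ (no change)
  #17 pop 3: in=⊤ → ⊤ (no change)
  #18 pop 4: in=⊤ → ⊤ (was 2); enqueue [5]
  #19 pop 5: in=⊤ → ⊤ (no change)

Fixpoint:
  val[0] = ⊤
  val[1] = ⊤
  val[2] = ⊤
  val[3] = ⊤
  val[4] = ⊤
  val[5] = ⊤
  val[6] = ⊤

⊤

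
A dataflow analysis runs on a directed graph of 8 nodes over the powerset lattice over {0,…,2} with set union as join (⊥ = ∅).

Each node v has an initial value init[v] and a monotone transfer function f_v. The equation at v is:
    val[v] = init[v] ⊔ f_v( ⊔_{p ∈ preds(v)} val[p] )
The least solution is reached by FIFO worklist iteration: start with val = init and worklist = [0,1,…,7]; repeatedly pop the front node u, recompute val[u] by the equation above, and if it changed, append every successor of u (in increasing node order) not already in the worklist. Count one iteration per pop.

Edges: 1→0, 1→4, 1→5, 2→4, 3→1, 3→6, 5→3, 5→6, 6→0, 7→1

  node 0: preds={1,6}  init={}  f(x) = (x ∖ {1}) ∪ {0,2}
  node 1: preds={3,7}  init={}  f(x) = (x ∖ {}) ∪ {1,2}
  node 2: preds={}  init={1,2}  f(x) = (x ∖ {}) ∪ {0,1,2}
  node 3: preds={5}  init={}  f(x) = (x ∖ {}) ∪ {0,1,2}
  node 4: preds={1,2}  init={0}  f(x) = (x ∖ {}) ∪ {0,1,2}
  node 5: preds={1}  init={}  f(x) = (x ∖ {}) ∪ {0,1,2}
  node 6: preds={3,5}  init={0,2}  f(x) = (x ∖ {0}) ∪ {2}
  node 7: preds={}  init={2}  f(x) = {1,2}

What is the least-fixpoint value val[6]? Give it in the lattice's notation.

Iteration log — 14 steps:
  step 1. node 0  ⊔preds={0,2}  new={0,2}  old={}  +wl: 
  step 2. node 1  ⊔preds={2}  new={1,2}  old={}  +wl: 0
  step 3. node 2  ⊔preds={}  new={0,1,2}  old={1,2}  +wl: 
  step 4. node 3  ⊔preds={}  new={0,1,2}  old={}  +wl: 1
  step 5. node 4  ⊔preds={0,1,2}  new={0,1,2}  old={0}  +wl: 
  step 6. node 5  ⊔preds={1,2}  new={0,1,2}  old={}  +wl: 3
  step 7. node 6  ⊔preds={0,1,2}  new={0,1,2}  old={0,2}  +wl: 
  step 8. node 7  ⊔preds={}  new={1,2}  old={2}  +wl: 
  step 9. node 0  ⊔preds={0,1,2}  new={0,2}  stable
  step 10. node 1  ⊔preds={0,1,2}  new={0,1,2}  old={1,2}  +wl: 0,4,5
  step 11. node 3  ⊔preds={0,1,2}  new={0,1,2}  stable
  step 12. node 0  ⊔preds={0,1,2}  new={0,2}  stable
  step 13. node 4  ⊔preds={0,1,2}  new={0,1,2}  stable
  step 14. node 5  ⊔preds={0,1,2}  new={0,1,2}  stable

Least fixpoint reached:
  node 0: {0,2}
  node 1: {0,1,2}
  node 2: {0,1,2}
  node 3: {0,1,2}
  node 4: {0,1,2}
  node 5: {0,1,2}
  node 6: {0,1,2}
  node 7: {1,2}

{0,1,2}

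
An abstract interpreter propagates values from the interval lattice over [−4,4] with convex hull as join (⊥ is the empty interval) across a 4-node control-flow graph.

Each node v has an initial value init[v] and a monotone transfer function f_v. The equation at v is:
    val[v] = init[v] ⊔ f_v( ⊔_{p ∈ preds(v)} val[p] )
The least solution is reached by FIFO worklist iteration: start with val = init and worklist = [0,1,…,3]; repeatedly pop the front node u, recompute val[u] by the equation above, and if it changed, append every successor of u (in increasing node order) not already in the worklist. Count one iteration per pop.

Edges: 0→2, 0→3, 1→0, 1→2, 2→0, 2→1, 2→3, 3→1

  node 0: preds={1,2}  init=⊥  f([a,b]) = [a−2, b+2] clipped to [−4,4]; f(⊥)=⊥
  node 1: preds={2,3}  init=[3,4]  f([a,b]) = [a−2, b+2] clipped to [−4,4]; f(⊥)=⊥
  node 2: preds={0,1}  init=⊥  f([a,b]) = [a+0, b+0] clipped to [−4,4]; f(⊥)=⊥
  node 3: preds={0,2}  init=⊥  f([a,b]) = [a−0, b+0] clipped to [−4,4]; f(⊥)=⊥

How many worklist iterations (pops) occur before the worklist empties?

18

Trace (18 dequeues):
  [1] u=0 | in [3,4] | out [1,4] | prev ⊥ | push {}
  [2] u=1 | in ⊥ | out [3,4] | ==
  [3] u=2 | in [1,4] | out [1,4] | prev ⊥ | push {0,1}
  [4] u=3 | in [1,4] | out [1,4] | prev ⊥ | push {}
  [5] u=0 | in [1,4] | out [-1,4] | prev [1,4] | push {2,3}
  [6] u=1 | in [1,4] | out [-1,4] | prev [3,4] | push {0}
  [7] u=2 | in [-1,4] | out [-1,4] | prev [1,4] | push {1}
  [8] u=3 | in [-1,4] | out [-1,4] | prev [1,4] | push {}
  [9] u=0 | in [-1,4] | out [-3,4] | prev [-1,4] | push {2,3}
  [10] u=1 | in [-1,4] | out [-3,4] | prev [-1,4] | push {0}
  [11] u=2 | in [-3,4] | out [-3,4] | prev [-1,4] | push {1}
  [12] u=3 | in [-3,4] | out [-3,4] | prev [-1,4] | push {}
  [13] u=0 | in [-3,4] | out [-4,4] | prev [-3,4] | push {2,3}
  [14] u=1 | in [-3,4] | out [-4,4] | prev [-3,4] | push {0}
  [15] u=2 | in [-4,4] | out [-4,4] | prev [-3,4] | push {1}
  [16] u=3 | in [-4,4] | out [-4,4] | prev [-3,4] | push {}
  [17] u=0 | in [-4,4] | out [-4,4] | ==
  [18] u=1 | in [-4,4] | out [-4,4] | ==

Converged values:
  [0] [-4,4]
  [1] [-4,4]
  [2] [-4,4]
  [3] [-4,4]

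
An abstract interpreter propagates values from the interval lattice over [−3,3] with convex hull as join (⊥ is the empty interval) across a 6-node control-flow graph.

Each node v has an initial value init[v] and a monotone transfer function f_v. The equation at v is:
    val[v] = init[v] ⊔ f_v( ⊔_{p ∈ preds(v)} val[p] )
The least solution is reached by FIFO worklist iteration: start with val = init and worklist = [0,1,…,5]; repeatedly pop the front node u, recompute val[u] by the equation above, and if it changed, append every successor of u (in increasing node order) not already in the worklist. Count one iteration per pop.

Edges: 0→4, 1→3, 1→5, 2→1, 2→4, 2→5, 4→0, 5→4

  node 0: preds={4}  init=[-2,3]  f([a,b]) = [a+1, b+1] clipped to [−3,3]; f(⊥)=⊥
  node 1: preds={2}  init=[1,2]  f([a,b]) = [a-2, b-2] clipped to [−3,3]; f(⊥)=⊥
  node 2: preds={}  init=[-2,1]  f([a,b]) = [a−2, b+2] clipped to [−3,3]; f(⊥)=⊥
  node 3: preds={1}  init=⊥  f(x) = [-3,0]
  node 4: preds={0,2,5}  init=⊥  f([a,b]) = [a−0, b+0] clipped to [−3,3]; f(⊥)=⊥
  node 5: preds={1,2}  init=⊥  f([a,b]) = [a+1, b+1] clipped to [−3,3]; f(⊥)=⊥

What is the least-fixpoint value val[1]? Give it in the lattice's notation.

[-3,2]

Iteration log — 8 steps:
  step 1. node 0  ⊔preds=⊥  new=[-2,3]  stable
  step 2. node 1  ⊔preds=[-2,1]  new=[-3,2]  old=[1,2]  +wl: 
  step 3. node 2  ⊔preds=⊥  new=[-2,1]  stable
  step 4. node 3  ⊔preds=[-3,2]  new=[-3,0]  old=⊥  +wl: 
  step 5. node 4  ⊔preds=[-2,3]  new=[-2,3]  old=⊥  +wl: 0
  step 6. node 5  ⊔preds=[-3,2]  new=[-2,3]  old=⊥  +wl: 4
  step 7. node 0  ⊔preds=[-2,3]  new=[-2,3]  stable
  step 8. node 4  ⊔preds=[-2,3]  new=[-2,3]  stable

Least fixpoint reached:
  node 0: [-2,3]
  node 1: [-3,2]
  node 2: [-2,1]
  node 3: [-3,0]
  node 4: [-2,3]
  node 5: [-2,3]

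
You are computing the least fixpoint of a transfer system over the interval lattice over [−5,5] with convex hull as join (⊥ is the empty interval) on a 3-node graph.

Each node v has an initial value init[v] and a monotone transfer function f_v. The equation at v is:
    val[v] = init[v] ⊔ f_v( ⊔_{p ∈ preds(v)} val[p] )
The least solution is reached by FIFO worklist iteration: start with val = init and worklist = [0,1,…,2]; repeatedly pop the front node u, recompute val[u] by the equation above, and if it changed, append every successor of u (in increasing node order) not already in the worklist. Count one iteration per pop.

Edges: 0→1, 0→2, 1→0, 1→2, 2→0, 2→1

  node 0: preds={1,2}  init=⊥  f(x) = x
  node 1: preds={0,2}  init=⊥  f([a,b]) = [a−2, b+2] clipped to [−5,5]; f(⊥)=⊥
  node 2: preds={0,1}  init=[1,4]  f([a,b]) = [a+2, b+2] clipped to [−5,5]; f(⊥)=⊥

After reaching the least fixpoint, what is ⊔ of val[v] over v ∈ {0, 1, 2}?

[-5,5]

Trace (12 dequeues):
  [1] u=0 | in [1,4] | out [1,4] | prev ⊥ | push {}
  [2] u=1 | in [1,4] | out [-1,5] | prev ⊥ | push {0}
  [3] u=2 | in [-1,5] | out [1,5] | prev [1,4] | push {1}
  [4] u=0 | in [-1,5] | out [-1,5] | prev [1,4] | push {2}
  [5] u=1 | in [-1,5] | out [-3,5] | prev [-1,5] | push {0}
  [6] u=2 | in [-3,5] | out [-1,5] | prev [1,5] | push {1}
  [7] u=0 | in [-3,5] | out [-3,5] | prev [-1,5] | push {2}
  [8] u=1 | in [-3,5] | out [-5,5] | prev [-3,5] | push {0}
  [9] u=2 | in [-5,5] | out [-3,5] | prev [-1,5] | push {1}
  [10] u=0 | in [-5,5] | out [-5,5] | prev [-3,5] | push {2}
  [11] u=1 | in [-5,5] | out [-5,5] | ==
  [12] u=2 | in [-5,5] | out [-3,5] | ==

Converged values:
  [0] [-5,5]
  [1] [-5,5]
  [2] [-3,5]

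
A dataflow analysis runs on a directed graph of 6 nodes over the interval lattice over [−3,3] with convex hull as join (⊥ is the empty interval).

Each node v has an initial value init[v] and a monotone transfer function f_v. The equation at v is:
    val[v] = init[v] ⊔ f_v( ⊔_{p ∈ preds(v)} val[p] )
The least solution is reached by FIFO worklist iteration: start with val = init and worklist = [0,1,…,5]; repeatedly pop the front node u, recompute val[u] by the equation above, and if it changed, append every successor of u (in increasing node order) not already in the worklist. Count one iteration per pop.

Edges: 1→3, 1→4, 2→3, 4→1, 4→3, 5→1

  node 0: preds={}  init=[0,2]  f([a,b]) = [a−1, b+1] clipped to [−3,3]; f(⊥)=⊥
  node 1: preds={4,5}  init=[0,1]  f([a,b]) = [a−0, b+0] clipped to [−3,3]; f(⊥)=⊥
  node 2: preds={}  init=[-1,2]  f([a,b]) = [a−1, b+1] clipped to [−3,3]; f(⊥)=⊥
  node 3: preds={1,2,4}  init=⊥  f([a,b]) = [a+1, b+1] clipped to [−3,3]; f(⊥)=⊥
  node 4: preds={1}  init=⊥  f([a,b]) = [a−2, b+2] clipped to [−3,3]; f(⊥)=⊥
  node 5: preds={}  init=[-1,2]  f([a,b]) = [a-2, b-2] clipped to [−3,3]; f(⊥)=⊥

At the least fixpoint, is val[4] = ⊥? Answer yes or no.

Worklist (9 pops):
  #1 pop 0: in=⊥ → [0,2] (no change)
  #2 pop 1: in=[-1,2] → [-1,2] (was [0,1]); enqueue []
  #3 pop 2: in=⊥ → [-1,2] (no change)
  #4 pop 3: in=[-1,2] → [0,3] (was ⊥); enqueue []
  #5 pop 4: in=[-1,2] → [-3,3] (was ⊥); enqueue [1,3]
  #6 pop 5: in=⊥ → [-1,2] (no change)
  #7 pop 1: in=[-3,3] → [-3,3] (was [-1,2]); enqueue [4]
  #8 pop 3: in=[-3,3] → [-2,3] (was [0,3]); enqueue []
  #9 pop 4: in=[-3,3] → [-3,3] (no change)

Fixpoint:
  val[0] = [0,2]
  val[1] = [-3,3]
  val[2] = [-1,2]
  val[3] = [-2,3]
  val[4] = [-3,3]
  val[5] = [-1,2]

no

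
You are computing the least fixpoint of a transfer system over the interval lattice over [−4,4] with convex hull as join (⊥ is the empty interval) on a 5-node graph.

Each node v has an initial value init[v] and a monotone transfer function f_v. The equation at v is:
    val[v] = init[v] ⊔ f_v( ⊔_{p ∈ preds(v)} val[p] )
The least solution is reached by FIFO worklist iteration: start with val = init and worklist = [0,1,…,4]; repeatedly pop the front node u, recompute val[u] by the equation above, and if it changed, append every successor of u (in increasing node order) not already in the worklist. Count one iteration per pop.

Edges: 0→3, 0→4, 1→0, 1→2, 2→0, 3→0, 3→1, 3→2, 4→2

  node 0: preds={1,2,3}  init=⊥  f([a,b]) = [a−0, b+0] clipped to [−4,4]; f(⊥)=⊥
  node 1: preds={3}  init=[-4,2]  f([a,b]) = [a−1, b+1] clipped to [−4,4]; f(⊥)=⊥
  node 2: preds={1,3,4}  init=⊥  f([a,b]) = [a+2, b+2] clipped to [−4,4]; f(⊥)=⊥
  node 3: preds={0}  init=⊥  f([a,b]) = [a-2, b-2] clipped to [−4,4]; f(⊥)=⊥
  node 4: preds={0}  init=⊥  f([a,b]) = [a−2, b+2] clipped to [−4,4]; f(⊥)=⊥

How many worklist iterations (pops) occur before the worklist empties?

14

Iteration log — 14 steps:
  step 1. node 0  ⊔preds=[-4,2]  new=[-4,2]  old=⊥  +wl: 
  step 2. node 1  ⊔preds=⊥  new=[-4,2]  stable
  step 3. node 2  ⊔preds=[-4,2]  new=[-2,4]  old=⊥  +wl: 0
  step 4. node 3  ⊔preds=[-4,2]  new=[-4,0]  old=⊥  +wl: 1,2
  step 5. node 4  ⊔preds=[-4,2]  new=[-4,4]  old=⊥  +wl: 
  step 6. node 0  ⊔preds=[-4,4]  new=[-4,4]  old=[-4,2]  +wl: 3,4
  step 7. node 1  ⊔preds=[-4,0]  new=[-4,2]  stable
  step 8. node 2  ⊔preds=[-4,4]  new=[-2,4]  stable
  step 9. node 3  ⊔preds=[-4,4]  new=[-4,2]  old=[-4,0]  +wl: 0,1,2
  step 10. node 4  ⊔preds=[-4,4]  new=[-4,4]  stable
  step 11. node 0  ⊔preds=[-4,4]  new=[-4,4]  stable
  step 12. node 1  ⊔preds=[-4,2]  new=[-4,3]  old=[-4,2]  +wl: 0
  step 13. node 2  ⊔preds=[-4,4]  new=[-2,4]  stable
  step 14. node 0  ⊔preds=[-4,4]  new=[-4,4]  stable

Least fixpoint reached:
  node 0: [-4,4]
  node 1: [-4,3]
  node 2: [-2,4]
  node 3: [-4,2]
  node 4: [-4,4]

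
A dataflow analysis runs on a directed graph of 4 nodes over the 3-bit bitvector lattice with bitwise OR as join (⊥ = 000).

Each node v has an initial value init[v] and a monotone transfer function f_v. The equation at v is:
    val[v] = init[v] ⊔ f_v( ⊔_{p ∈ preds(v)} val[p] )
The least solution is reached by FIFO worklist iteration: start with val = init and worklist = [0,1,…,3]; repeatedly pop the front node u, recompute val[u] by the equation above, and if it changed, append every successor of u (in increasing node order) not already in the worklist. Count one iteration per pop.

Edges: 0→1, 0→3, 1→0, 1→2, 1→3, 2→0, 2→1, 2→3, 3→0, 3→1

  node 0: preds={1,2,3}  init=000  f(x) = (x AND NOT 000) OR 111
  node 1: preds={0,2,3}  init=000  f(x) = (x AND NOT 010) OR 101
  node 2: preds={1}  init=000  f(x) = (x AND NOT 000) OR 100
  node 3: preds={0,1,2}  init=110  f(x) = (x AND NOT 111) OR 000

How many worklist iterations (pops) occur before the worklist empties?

Trace (6 dequeues):
  [1] u=0 | in 110 | out 111 | prev 000 | push {}
  [2] u=1 | in 111 | out 101 | prev 000 | push {0}
  [3] u=2 | in 101 | out 101 | prev 000 | push {1}
  [4] u=3 | in 111 | out 110 | ==
  [5] u=0 | in 111 | out 111 | ==
  [6] u=1 | in 111 | out 101 | ==

Converged values:
  [0] 111
  [1] 101
  [2] 101
  [3] 110

6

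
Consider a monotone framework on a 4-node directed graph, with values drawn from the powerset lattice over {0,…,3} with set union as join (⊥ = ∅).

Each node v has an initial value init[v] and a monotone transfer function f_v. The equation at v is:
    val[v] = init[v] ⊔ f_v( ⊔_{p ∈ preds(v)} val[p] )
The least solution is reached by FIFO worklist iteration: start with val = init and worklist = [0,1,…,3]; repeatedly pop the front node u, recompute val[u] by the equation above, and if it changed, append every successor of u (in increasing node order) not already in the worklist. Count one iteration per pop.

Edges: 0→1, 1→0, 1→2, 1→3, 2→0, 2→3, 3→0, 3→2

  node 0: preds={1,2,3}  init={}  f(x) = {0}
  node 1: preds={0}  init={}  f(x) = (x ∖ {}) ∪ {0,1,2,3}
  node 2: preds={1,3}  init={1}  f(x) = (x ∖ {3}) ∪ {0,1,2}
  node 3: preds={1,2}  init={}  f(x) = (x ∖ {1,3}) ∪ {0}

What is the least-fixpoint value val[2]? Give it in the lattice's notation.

Trace (6 dequeues):
  [1] u=0 | in {1} | out {0} | prev {} | push {}
  [2] u=1 | in {0} | out {0,1,2,3} | prev {} | push {0}
  [3] u=2 | in {0,1,2,3} | out {0,1,2} | prev {1} | push {}
  [4] u=3 | in {0,1,2,3} | out {0,2} | prev {} | push {2}
  [5] u=0 | in {0,1,2,3} | out {0} | ==
  [6] u=2 | in {0,1,2,3} | out {0,1,2} | ==

Converged values:
  [0] {0}
  [1] {0,1,2,3}
  [2] {0,1,2}
  [3] {0,2}

{0,1,2}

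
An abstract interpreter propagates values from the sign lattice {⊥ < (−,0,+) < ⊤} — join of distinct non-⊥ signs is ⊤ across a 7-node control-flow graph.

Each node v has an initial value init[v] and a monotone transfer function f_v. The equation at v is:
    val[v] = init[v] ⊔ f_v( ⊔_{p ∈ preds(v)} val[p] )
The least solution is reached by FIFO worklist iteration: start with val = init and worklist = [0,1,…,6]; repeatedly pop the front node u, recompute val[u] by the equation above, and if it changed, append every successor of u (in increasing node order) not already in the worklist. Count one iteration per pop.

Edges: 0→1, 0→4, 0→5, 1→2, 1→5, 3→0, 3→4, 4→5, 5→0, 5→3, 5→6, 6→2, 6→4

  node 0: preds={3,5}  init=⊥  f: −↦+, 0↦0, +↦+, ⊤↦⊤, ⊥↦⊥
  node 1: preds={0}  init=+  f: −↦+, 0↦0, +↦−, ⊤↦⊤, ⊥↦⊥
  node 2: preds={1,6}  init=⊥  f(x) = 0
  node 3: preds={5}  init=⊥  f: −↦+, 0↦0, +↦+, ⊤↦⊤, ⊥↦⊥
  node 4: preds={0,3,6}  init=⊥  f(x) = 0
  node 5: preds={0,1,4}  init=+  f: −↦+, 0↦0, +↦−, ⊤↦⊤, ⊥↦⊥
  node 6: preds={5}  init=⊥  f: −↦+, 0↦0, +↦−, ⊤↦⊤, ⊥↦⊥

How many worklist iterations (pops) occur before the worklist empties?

Worklist (14 pops):
  #1 pop 0: in=+ → + (was ⊥); enqueue []
  #2 pop 1: in=+ → ⊤ (was +); enqueue []
  #3 pop 2: in=⊤ → 0 (was ⊥); enqueue []
  #4 pop 3: in=+ → + (was ⊥); enqueue [0]
  #5 pop 4: in=+ → 0 (was ⊥); enqueue []
  #6 pop 5: in=⊤ → ⊤ (was +); enqueue [3]
  #7 pop 6: in=⊤ → ⊤ (was ⊥); enqueue [2,4]
  #8 pop 0: in=⊤ → ⊤ (was +); enqueue [1,5]
  #9 pop 3: in=⊤ → ⊤ (was +); enqueue [0]
  #10 pop 2: in=⊤ → 0 (no change)
  #11 pop 4: in=⊤ → 0 (no change)
  #12 pop 1: in=⊤ → ⊤ (no change)
  #13 pop 5: in=⊤ → ⊤ (no change)
  #14 pop 0: in=⊤ → ⊤ (no change)

Fixpoint:
  val[0] = ⊤
  val[1] = ⊤
  val[2] = 0
  val[3] = ⊤
  val[4] = 0
  val[5] = ⊤
  val[6] = ⊤

14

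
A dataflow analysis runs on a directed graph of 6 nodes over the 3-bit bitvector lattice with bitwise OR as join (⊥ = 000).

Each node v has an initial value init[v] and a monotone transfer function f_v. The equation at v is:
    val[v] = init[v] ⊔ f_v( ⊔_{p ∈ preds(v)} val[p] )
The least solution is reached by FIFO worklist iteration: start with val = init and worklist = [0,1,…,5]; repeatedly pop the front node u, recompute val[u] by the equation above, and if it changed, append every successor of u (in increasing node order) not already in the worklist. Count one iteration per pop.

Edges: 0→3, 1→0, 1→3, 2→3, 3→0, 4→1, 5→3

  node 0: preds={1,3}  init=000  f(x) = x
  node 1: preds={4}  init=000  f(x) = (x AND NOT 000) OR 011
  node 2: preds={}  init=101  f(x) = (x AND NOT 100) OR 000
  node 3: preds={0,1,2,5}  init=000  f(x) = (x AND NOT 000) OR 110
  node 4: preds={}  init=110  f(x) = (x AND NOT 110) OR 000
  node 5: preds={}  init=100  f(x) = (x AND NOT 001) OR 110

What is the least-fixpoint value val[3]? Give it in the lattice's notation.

Trace (8 dequeues):
  [1] u=0 | in 000 | out 000 | ==
  [2] u=1 | in 110 | out 111 | prev 000 | push {0}
  [3] u=2 | in 000 | out 101 | ==
  [4] u=3 | in 111 | out 111 | prev 000 | push {}
  [5] u=4 | in 000 | out 110 | ==
  [6] u=5 | in 000 | out 110 | prev 100 | push {3}
  [7] u=0 | in 111 | out 111 | prev 000 | push {}
  [8] u=3 | in 111 | out 111 | ==

Converged values:
  [0] 111
  [1] 111
  [2] 101
  [3] 111
  [4] 110
  [5] 110

111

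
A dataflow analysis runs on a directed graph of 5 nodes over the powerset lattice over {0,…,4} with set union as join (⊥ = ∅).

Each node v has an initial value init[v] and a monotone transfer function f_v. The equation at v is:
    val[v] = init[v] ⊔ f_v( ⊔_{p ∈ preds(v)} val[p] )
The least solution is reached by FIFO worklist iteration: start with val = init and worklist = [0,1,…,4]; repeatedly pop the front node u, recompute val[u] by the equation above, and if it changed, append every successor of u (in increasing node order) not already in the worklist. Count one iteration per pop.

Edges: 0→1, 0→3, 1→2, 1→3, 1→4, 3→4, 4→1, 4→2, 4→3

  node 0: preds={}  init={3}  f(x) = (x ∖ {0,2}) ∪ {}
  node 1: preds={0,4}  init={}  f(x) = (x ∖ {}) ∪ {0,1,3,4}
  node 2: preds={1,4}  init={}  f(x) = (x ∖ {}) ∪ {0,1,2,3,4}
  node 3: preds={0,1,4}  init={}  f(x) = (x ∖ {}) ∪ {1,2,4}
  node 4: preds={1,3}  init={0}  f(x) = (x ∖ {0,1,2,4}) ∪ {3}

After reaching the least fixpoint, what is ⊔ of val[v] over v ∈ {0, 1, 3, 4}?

{0,1,2,3,4}

Trace (8 dequeues):
  [1] u=0 | in {} | out {3} | ==
  [2] u=1 | in {0,3} | out {0,1,3,4} | prev {} | push {}
  [3] u=2 | in {0,1,3,4} | out {0,1,2,3,4} | prev {} | push {}
  [4] u=3 | in {0,1,3,4} | out {0,1,2,3,4} | prev {} | push {}
  [5] u=4 | in {0,1,2,3,4} | out {0,3} | prev {0} | push {1,2,3}
  [6] u=1 | in {0,3} | out {0,1,3,4} | ==
  [7] u=2 | in {0,1,3,4} | out {0,1,2,3,4} | ==
  [8] u=3 | in {0,1,3,4} | out {0,1,2,3,4} | ==

Converged values:
  [0] {3}
  [1] {0,1,3,4}
  [2] {0,1,2,3,4}
  [3] {0,1,2,3,4}
  [4] {0,3}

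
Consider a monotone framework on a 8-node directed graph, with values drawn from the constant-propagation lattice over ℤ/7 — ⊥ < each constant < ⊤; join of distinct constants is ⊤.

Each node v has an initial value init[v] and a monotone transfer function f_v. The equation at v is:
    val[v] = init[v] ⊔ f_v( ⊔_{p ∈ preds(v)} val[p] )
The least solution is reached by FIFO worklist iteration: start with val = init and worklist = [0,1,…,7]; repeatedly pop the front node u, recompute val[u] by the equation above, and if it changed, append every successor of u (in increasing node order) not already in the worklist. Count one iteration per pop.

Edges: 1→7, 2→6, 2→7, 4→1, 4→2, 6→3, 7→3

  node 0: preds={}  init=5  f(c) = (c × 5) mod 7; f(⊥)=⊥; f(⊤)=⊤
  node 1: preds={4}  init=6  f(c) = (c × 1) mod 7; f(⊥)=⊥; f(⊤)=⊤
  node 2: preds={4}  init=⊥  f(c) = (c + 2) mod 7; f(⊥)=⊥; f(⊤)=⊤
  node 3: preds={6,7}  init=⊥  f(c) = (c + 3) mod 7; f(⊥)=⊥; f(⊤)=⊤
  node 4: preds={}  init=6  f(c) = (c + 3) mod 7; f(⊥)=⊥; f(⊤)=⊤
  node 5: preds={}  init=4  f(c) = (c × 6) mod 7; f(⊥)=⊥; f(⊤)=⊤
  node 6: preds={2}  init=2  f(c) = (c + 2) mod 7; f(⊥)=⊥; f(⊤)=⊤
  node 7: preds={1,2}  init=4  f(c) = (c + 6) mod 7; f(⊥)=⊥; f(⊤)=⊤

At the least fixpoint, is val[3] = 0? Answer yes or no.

Iteration log — 9 steps:
  step 1. node 0  ⊔preds=⊥  new=5  stable
  step 2. node 1  ⊔preds=6  new=6  stable
  step 3. node 2  ⊔preds=6  new=1  old=⊥  +wl: 
  step 4. node 3  ⊔preds=⊤  new=⊤  old=⊥  +wl: 
  step 5. node 4  ⊔preds=⊥  new=6  stable
  step 6. node 5  ⊔preds=⊥  new=4  stable
  step 7. node 6  ⊔preds=1  new=⊤  old=2  +wl: 3
  step 8. node 7  ⊔preds=⊤  new=⊤  old=4  +wl: 
  step 9. node 3  ⊔preds=⊤  new=⊤  stable

Least fixpoint reached:
  node 0: 5
  node 1: 6
  node 2: 1
  node 3: ⊤
  node 4: 6
  node 5: 4
  node 6: ⊤
  node 7: ⊤

no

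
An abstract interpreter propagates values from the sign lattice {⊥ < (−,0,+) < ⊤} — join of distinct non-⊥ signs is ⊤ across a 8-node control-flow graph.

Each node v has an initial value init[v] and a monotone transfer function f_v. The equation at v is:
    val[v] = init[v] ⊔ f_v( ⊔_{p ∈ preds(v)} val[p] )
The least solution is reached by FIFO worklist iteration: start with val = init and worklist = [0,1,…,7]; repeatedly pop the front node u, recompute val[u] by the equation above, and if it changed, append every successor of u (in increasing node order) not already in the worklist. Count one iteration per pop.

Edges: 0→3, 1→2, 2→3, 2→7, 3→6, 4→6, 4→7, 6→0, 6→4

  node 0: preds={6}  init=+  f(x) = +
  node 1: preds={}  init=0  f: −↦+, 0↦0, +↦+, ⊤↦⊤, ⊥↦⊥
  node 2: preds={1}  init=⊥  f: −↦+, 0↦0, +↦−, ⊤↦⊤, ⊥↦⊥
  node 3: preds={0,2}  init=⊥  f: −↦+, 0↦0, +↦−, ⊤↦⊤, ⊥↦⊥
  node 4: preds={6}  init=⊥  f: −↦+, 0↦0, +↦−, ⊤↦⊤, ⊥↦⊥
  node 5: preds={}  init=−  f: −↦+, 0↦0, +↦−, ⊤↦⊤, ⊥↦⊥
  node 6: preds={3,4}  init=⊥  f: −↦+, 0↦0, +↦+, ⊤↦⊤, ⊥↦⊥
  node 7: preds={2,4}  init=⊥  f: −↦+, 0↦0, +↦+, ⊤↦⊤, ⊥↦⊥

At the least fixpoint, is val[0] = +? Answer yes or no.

Iteration log — 12 steps:
  step 1. node 0  ⊔preds=⊥  new=+  stable
  step 2. node 1  ⊔preds=⊥  new=0  stable
  step 3. node 2  ⊔preds=0  new=0  old=⊥  +wl: 
  step 4. node 3  ⊔preds=⊤  new=⊤  old=⊥  +wl: 
  step 5. node 4  ⊔preds=⊥  new=⊥  stable
  step 6. node 5  ⊔preds=⊥  new=−  stable
  step 7. node 6  ⊔preds=⊤  new=⊤  old=⊥  +wl: 0,4
  step 8. node 7  ⊔preds=0  new=0  old=⊥  +wl: 
  step 9. node 0  ⊔preds=⊤  new=+  stable
  step 10. node 4  ⊔preds=⊤  new=⊤  old=⊥  +wl: 6,7
  step 11. node 6  ⊔preds=⊤  new=⊤  stable
  step 12. node 7  ⊔preds=⊤  new=⊤  old=0  +wl: 

Least fixpoint reached:
  node 0: +
  node 1: 0
  node 2: 0
  node 3: ⊤
  node 4: ⊤
  node 5: −
  node 6: ⊤
  node 7: ⊤

yes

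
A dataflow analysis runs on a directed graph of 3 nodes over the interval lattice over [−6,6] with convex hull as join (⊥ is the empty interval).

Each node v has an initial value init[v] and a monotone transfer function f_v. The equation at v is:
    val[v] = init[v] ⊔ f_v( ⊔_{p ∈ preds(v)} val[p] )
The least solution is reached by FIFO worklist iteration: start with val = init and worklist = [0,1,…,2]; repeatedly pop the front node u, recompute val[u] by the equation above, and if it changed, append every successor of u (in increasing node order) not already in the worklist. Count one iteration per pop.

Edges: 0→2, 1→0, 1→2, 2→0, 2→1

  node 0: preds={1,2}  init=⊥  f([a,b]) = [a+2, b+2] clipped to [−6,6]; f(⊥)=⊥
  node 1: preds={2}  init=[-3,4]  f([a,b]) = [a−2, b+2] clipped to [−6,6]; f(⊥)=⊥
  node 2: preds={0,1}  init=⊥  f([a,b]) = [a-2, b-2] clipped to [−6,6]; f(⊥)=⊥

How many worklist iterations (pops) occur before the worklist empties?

9

Trace (9 dequeues):
  [1] u=0 | in [-3,4] | out [-1,6] | prev ⊥ | push {}
  [2] u=1 | in ⊥ | out [-3,4] | ==
  [3] u=2 | in [-3,6] | out [-5,4] | prev ⊥ | push {0,1}
  [4] u=0 | in [-5,4] | out [-3,6] | prev [-1,6] | push {2}
  [5] u=1 | in [-5,4] | out [-6,6] | prev [-3,4] | push {0}
  [6] u=2 | in [-6,6] | out [-6,4] | prev [-5,4] | push {1}
  [7] u=0 | in [-6,6] | out [-4,6] | prev [-3,6] | push {2}
  [8] u=1 | in [-6,4] | out [-6,6] | ==
  [9] u=2 | in [-6,6] | out [-6,4] | ==

Converged values:
  [0] [-4,6]
  [1] [-6,6]
  [2] [-6,4]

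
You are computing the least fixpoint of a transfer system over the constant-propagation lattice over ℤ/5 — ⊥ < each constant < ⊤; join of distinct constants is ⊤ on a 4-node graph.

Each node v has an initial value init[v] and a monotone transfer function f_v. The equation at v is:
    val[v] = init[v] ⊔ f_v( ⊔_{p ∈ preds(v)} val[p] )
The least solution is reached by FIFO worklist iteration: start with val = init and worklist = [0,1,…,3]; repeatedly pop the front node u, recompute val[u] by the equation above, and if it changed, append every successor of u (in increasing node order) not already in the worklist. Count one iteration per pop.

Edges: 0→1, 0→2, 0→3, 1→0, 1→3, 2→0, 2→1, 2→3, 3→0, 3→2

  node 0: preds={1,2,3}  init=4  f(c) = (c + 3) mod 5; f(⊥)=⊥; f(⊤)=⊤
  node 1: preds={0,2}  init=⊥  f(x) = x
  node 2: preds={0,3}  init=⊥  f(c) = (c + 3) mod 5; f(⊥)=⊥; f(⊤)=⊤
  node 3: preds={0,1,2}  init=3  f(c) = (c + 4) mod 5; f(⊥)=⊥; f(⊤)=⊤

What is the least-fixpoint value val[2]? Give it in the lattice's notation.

Trace (7 dequeues):
  [1] u=0 | in 3 | out ⊤ | prev 4 | push {}
  [2] u=1 | in ⊤ | out ⊤ | prev ⊥ | push {0}
  [3] u=2 | in ⊤ | out ⊤ | prev ⊥ | push {1}
  [4] u=3 | in ⊤ | out ⊤ | prev 3 | push {2}
  [5] u=0 | in ⊤ | out ⊤ | ==
  [6] u=1 | in ⊤ | out ⊤ | ==
  [7] u=2 | in ⊤ | out ⊤ | ==

Converged values:
  [0] ⊤
  [1] ⊤
  [2] ⊤
  [3] ⊤

⊤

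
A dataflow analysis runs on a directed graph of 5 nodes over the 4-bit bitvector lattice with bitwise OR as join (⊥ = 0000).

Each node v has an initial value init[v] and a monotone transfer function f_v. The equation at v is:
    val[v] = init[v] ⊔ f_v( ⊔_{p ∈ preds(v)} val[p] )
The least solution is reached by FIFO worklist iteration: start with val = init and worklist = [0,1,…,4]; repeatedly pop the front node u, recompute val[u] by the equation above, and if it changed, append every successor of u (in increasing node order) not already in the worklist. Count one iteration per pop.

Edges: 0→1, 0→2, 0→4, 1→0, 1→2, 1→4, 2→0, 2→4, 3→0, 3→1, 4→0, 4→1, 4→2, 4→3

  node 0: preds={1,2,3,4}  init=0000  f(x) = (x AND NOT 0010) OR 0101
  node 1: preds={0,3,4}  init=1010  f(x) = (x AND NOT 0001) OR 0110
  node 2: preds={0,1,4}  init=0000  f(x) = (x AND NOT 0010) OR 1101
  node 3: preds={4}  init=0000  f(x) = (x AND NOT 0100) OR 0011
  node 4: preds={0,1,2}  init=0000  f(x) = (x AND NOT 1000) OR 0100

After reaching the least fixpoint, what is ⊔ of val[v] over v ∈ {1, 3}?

Trace (9 dequeues):
  [1] u=0 | in 1010 | out 1101 | prev 0000 | push {}
  [2] u=1 | in 1101 | out 1110 | prev 1010 | push {0}
  [3] u=2 | in 1111 | out 1101 | prev 0000 | push {}
  [4] u=3 | in 0000 | out 0011 | prev 0000 | push {1}
  [5] u=4 | in 1111 | out 0111 | prev 0000 | push {2,3}
  [6] u=0 | in 1111 | out 1101 | ==
  [7] u=1 | in 1111 | out 1110 | ==
  [8] u=2 | in 1111 | out 1101 | ==
  [9] u=3 | in 0111 | out 0011 | ==

Converged values:
  [0] 1101
  [1] 1110
  [2] 1101
  [3] 0011
  [4] 0111

1111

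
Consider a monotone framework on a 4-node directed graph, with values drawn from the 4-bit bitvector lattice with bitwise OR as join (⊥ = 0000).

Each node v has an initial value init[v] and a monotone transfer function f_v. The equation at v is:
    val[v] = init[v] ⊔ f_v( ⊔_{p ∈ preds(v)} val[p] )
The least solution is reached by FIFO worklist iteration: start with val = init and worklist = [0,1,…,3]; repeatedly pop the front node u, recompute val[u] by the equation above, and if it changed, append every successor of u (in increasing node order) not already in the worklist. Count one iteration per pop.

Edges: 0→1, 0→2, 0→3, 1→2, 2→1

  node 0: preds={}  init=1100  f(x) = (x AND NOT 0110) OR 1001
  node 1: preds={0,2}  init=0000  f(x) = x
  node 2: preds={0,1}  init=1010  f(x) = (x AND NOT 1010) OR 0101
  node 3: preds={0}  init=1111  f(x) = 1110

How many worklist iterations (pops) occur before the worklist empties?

5

Worklist (5 pops):
  #1 pop 0: in=0000 → 1101 (was 1100); enqueue []
  #2 pop 1: in=1111 → 1111 (was 0000); enqueue []
  #3 pop 2: in=1111 → 1111 (was 1010); enqueue [1]
  #4 pop 3: in=1101 → 1111 (no change)
  #5 pop 1: in=1111 → 1111 (no change)

Fixpoint:
  val[0] = 1101
  val[1] = 1111
  val[2] = 1111
  val[3] = 1111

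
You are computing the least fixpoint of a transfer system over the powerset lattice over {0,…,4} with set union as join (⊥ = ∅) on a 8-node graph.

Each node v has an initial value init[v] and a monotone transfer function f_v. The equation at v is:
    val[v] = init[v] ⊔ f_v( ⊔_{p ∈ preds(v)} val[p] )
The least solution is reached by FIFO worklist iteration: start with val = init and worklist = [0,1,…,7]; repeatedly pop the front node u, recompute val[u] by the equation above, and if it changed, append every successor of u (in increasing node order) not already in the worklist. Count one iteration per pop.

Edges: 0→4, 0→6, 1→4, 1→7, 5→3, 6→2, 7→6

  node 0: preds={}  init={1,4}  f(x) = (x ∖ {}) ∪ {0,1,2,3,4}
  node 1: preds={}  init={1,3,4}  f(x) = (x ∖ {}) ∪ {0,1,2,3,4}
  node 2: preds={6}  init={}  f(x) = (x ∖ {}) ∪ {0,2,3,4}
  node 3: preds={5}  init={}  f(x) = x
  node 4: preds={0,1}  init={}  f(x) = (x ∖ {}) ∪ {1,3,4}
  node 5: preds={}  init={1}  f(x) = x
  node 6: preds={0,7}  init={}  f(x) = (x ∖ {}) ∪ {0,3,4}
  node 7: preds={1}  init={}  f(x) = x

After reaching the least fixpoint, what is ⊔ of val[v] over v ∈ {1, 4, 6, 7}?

{0,1,2,3,4}

Worklist (10 pops):
  #1 pop 0: in={} → {0,1,2,3,4} (was {1,4}); enqueue []
  #2 pop 1: in={} → {0,1,2,3,4} (was {1,3,4}); enqueue []
  #3 pop 2: in={} → {0,2,3,4} (was {}); enqueue []
  #4 pop 3: in={1} → {1} (was {}); enqueue []
  #5 pop 4: in={0,1,2,3,4} → {0,1,2,3,4} (was {}); enqueue []
  #6 pop 5: in={} → {1} (no change)
  #7 pop 6: in={0,1,2,3,4} → {0,1,2,3,4} (was {}); enqueue [2]
  #8 pop 7: in={0,1,2,3,4} → {0,1,2,3,4} (was {}); enqueue [6]
  #9 pop 2: in={0,1,2,3,4} → {0,1,2,3,4} (was {0,2,3,4}); enqueue []
  #10 pop 6: in={0,1,2,3,4} → {0,1,2,3,4} (no change)

Fixpoint:
  val[0] = {0,1,2,3,4}
  val[1] = {0,1,2,3,4}
  val[2] = {0,1,2,3,4}
  val[3] = {1}
  val[4] = {0,1,2,3,4}
  val[5] = {1}
  val[6] = {0,1,2,3,4}
  val[7] = {0,1,2,3,4}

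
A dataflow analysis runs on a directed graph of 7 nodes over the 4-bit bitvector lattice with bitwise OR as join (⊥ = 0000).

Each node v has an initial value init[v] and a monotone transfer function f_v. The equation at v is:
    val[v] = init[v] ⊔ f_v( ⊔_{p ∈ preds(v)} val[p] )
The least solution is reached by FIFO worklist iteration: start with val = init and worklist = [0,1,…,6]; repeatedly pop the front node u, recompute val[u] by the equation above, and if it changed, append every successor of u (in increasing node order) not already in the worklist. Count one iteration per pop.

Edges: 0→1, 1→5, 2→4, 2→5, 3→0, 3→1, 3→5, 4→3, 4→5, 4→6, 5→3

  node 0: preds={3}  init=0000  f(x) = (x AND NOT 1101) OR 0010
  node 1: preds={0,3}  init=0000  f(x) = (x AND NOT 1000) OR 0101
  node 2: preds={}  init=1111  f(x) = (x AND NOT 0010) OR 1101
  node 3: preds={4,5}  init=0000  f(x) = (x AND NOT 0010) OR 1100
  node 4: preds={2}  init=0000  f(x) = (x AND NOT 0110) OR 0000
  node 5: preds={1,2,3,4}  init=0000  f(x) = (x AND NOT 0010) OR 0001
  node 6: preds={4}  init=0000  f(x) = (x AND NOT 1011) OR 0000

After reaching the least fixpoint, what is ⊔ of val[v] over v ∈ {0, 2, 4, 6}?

Trace (13 dequeues):
  [1] u=0 | in 0000 | out 0010 | prev 0000 | push {}
  [2] u=1 | in 0010 | out 0111 | prev 0000 | push {}
  [3] u=2 | in 0000 | out 1111 | ==
  [4] u=3 | in 0000 | out 1100 | prev 0000 | push {0,1}
  [5] u=4 | in 1111 | out 1001 | prev 0000 | push {3}
  [6] u=5 | in 1111 | out 1101 | prev 0000 | push {}
  [7] u=6 | in 1001 | out 0000 | ==
  [8] u=0 | in 1100 | out 0010 | ==
  [9] u=1 | in 1110 | out 0111 | ==
  [10] u=3 | in 1101 | out 1101 | prev 1100 | push {0,1,5}
  [11] u=0 | in 1101 | out 0010 | ==
  [12] u=1 | in 1111 | out 0111 | ==
  [13] u=5 | in 1111 | out 1101 | ==

Converged values:
  [0] 0010
  [1] 0111
  [2] 1111
  [3] 1101
  [4] 1001
  [5] 1101
  [6] 0000

1111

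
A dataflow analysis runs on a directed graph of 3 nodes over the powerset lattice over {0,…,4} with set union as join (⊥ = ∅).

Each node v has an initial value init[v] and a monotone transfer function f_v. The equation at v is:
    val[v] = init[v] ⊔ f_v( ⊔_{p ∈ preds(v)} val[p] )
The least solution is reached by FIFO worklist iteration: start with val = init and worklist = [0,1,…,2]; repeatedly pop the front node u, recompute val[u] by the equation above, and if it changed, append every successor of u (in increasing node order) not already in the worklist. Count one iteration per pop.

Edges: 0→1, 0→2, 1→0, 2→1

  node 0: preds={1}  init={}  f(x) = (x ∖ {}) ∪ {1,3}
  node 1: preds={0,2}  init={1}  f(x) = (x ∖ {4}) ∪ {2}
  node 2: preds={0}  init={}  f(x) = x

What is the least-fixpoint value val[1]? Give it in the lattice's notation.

Iteration log — 7 steps:
  step 1. node 0  ⊔preds={1}  new={1,3}  old={}  +wl: 
  step 2. node 1  ⊔preds={1,3}  new={1,2,3}  old={1}  +wl: 0
  step 3. node 2  ⊔preds={1,3}  new={1,3}  old={}  +wl: 1
  step 4. node 0  ⊔preds={1,2,3}  new={1,2,3}  old={1,3}  +wl: 2
  step 5. node 1  ⊔preds={1,2,3}  new={1,2,3}  stable
  step 6. node 2  ⊔preds={1,2,3}  new={1,2,3}  old={1,3}  +wl: 1
  step 7. node 1  ⊔preds={1,2,3}  new={1,2,3}  stable

Least fixpoint reached:
  node 0: {1,2,3}
  node 1: {1,2,3}
  node 2: {1,2,3}

{1,2,3}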